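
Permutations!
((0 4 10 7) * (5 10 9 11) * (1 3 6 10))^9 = ((0 4 9 11 5 1 3 6 10 7))^9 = (0 7 10 6 3 1 5 11 9 4)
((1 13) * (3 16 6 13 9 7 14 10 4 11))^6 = (1 11 9 3 7 16 14 6 10 13 4)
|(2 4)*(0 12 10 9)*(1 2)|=12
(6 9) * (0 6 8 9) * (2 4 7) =(0 6)(2 4 7)(8 9) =[6, 1, 4, 3, 7, 5, 0, 2, 9, 8]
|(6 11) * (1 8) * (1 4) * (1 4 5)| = |(1 8 5)(6 11)| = 6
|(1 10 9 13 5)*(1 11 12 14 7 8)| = |(1 10 9 13 5 11 12 14 7 8)| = 10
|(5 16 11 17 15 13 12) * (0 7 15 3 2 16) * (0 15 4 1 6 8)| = |(0 7 4 1 6 8)(2 16 11 17 3)(5 15 13 12)| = 60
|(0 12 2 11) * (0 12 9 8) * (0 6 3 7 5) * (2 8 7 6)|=4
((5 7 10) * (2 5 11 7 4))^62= (2 4 5)(7 11 10)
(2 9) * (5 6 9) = [0, 1, 5, 3, 4, 6, 9, 7, 8, 2] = (2 5 6 9)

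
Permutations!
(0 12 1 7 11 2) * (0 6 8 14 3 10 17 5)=(0 12 1 7 11 2 6 8 14 3 10 17 5)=[12, 7, 6, 10, 4, 0, 8, 11, 14, 9, 17, 2, 1, 13, 3, 15, 16, 5]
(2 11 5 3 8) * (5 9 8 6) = (2 11 9 8)(3 6 5) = [0, 1, 11, 6, 4, 3, 5, 7, 2, 8, 10, 9]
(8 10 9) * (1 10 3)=(1 10 9 8 3)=[0, 10, 2, 1, 4, 5, 6, 7, 3, 8, 9]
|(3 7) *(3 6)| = |(3 7 6)| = 3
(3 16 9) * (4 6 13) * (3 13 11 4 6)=(3 16 9 13 6 11 4)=[0, 1, 2, 16, 3, 5, 11, 7, 8, 13, 10, 4, 12, 6, 14, 15, 9]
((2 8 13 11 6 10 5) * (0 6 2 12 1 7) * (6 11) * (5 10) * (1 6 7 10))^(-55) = ((0 11 2 8 13 7)(1 10)(5 12 6))^(-55) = (0 7 13 8 2 11)(1 10)(5 6 12)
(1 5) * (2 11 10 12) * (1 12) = (1 5 12 2 11 10) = [0, 5, 11, 3, 4, 12, 6, 7, 8, 9, 1, 10, 2]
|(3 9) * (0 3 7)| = 4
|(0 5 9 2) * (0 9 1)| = |(0 5 1)(2 9)| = 6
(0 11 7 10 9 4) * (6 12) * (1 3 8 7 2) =(0 11 2 1 3 8 7 10 9 4)(6 12) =[11, 3, 1, 8, 0, 5, 12, 10, 7, 4, 9, 2, 6]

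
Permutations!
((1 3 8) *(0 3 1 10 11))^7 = ((0 3 8 10 11))^7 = (0 8 11 3 10)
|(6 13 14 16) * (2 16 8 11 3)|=|(2 16 6 13 14 8 11 3)|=8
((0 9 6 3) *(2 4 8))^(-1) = (0 3 6 9)(2 8 4)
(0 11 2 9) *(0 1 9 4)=[11, 9, 4, 3, 0, 5, 6, 7, 8, 1, 10, 2]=(0 11 2 4)(1 9)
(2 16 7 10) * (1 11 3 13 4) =(1 11 3 13 4)(2 16 7 10) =[0, 11, 16, 13, 1, 5, 6, 10, 8, 9, 2, 3, 12, 4, 14, 15, 7]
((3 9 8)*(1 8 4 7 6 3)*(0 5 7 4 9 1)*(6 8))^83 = (9)(0 8 7 5)(1 3 6)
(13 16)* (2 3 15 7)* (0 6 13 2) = [6, 1, 3, 15, 4, 5, 13, 0, 8, 9, 10, 11, 12, 16, 14, 7, 2] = (0 6 13 16 2 3 15 7)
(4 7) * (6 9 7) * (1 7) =(1 7 4 6 9) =[0, 7, 2, 3, 6, 5, 9, 4, 8, 1]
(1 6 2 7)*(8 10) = (1 6 2 7)(8 10) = [0, 6, 7, 3, 4, 5, 2, 1, 10, 9, 8]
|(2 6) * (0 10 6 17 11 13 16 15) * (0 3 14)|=11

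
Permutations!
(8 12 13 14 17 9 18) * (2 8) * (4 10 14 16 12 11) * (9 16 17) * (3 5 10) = (2 8 11 4 3 5 10 14 9 18)(12 13 17 16) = [0, 1, 8, 5, 3, 10, 6, 7, 11, 18, 14, 4, 13, 17, 9, 15, 12, 16, 2]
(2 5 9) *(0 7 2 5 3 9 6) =[7, 1, 3, 9, 4, 6, 0, 2, 8, 5] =(0 7 2 3 9 5 6)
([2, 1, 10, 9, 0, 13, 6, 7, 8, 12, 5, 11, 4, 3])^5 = (0 3 2 9 10 12 5 4 13)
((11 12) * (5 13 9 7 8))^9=(5 8 7 9 13)(11 12)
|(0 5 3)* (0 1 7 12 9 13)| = |(0 5 3 1 7 12 9 13)| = 8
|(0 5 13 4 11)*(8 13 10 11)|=|(0 5 10 11)(4 8 13)|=12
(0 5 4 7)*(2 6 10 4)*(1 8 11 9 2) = (0 5 1 8 11 9 2 6 10 4 7) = [5, 8, 6, 3, 7, 1, 10, 0, 11, 2, 4, 9]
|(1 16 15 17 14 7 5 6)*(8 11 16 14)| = 5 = |(1 14 7 5 6)(8 11 16 15 17)|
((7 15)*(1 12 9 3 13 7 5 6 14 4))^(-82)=((1 12 9 3 13 7 15 5 6 14 4))^(-82)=(1 15 12 5 9 6 3 14 13 4 7)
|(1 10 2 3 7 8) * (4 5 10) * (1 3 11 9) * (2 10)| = 6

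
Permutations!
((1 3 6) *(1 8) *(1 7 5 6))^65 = ((1 3)(5 6 8 7))^65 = (1 3)(5 6 8 7)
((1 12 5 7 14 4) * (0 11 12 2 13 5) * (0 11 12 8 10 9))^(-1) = ((0 12 11 8 10 9)(1 2 13 5 7 14 4))^(-1) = (0 9 10 8 11 12)(1 4 14 7 5 13 2)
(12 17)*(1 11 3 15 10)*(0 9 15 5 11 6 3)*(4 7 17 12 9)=(0 4 7 17 9 15 10 1 6 3 5 11)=[4, 6, 2, 5, 7, 11, 3, 17, 8, 15, 1, 0, 12, 13, 14, 10, 16, 9]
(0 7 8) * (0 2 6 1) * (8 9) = (0 7 9 8 2 6 1) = [7, 0, 6, 3, 4, 5, 1, 9, 2, 8]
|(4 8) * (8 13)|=3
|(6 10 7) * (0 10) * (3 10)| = 5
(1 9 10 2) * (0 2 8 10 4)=(0 2 1 9 4)(8 10)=[2, 9, 1, 3, 0, 5, 6, 7, 10, 4, 8]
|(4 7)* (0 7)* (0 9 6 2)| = 6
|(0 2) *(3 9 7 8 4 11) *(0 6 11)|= 9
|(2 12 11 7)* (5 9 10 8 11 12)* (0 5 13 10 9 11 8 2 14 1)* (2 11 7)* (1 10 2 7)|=|(0 5 1)(2 13)(7 14 10 11)|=12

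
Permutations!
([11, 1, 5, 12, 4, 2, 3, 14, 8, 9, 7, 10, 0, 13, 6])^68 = (0 14)(3 10)(6 11)(7 12)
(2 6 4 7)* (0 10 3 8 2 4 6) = [10, 1, 0, 8, 7, 5, 6, 4, 2, 9, 3] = (0 10 3 8 2)(4 7)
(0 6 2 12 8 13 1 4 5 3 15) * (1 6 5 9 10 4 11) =(0 5 3 15)(1 11)(2 12 8 13 6)(4 9 10) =[5, 11, 12, 15, 9, 3, 2, 7, 13, 10, 4, 1, 8, 6, 14, 0]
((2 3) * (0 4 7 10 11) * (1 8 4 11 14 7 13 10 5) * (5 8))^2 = (4 10 7)(8 13 14)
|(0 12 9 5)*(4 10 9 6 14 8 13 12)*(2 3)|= 10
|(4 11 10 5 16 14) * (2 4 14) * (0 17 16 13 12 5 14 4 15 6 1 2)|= 12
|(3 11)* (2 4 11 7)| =5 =|(2 4 11 3 7)|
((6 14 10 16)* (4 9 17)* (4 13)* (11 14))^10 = (4 17)(9 13)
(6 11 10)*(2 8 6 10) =(2 8 6 11) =[0, 1, 8, 3, 4, 5, 11, 7, 6, 9, 10, 2]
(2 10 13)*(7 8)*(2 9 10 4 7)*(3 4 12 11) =(2 12 11 3 4 7 8)(9 10 13) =[0, 1, 12, 4, 7, 5, 6, 8, 2, 10, 13, 3, 11, 9]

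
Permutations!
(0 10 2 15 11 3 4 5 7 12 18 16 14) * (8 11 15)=(0 10 2 8 11 3 4 5 7 12 18 16 14)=[10, 1, 8, 4, 5, 7, 6, 12, 11, 9, 2, 3, 18, 13, 0, 15, 14, 17, 16]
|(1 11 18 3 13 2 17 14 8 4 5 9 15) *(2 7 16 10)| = 16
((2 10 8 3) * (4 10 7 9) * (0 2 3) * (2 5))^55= (0 8 10 4 9 7 2 5)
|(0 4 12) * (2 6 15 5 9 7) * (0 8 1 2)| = 11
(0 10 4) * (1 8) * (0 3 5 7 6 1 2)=(0 10 4 3 5 7 6 1 8 2)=[10, 8, 0, 5, 3, 7, 1, 6, 2, 9, 4]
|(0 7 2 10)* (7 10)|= 2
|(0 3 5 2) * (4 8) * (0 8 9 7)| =8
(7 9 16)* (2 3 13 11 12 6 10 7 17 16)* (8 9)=[0, 1, 3, 13, 4, 5, 10, 8, 9, 2, 7, 12, 6, 11, 14, 15, 17, 16]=(2 3 13 11 12 6 10 7 8 9)(16 17)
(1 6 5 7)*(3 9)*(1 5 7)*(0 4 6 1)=(0 4 6 7 5)(3 9)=[4, 1, 2, 9, 6, 0, 7, 5, 8, 3]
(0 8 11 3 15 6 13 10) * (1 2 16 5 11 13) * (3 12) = (0 8 13 10)(1 2 16 5 11 12 3 15 6) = [8, 2, 16, 15, 4, 11, 1, 7, 13, 9, 0, 12, 3, 10, 14, 6, 5]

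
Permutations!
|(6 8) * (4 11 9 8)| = |(4 11 9 8 6)| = 5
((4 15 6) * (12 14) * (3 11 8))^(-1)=(3 8 11)(4 6 15)(12 14)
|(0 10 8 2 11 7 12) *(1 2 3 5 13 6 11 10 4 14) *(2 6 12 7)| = |(0 4 14 1 6 11 2 10 8 3 5 13 12)| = 13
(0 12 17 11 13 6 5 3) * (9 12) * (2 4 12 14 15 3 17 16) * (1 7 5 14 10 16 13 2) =(0 9 10 16 1 7 5 17 11 2 4 12 13 6 14 15 3) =[9, 7, 4, 0, 12, 17, 14, 5, 8, 10, 16, 2, 13, 6, 15, 3, 1, 11]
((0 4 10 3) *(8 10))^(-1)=((0 4 8 10 3))^(-1)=(0 3 10 8 4)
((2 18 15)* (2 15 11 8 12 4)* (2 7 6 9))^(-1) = ((2 18 11 8 12 4 7 6 9))^(-1) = (2 9 6 7 4 12 8 11 18)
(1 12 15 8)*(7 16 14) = (1 12 15 8)(7 16 14) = [0, 12, 2, 3, 4, 5, 6, 16, 1, 9, 10, 11, 15, 13, 7, 8, 14]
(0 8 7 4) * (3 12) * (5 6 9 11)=(0 8 7 4)(3 12)(5 6 9 11)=[8, 1, 2, 12, 0, 6, 9, 4, 7, 11, 10, 5, 3]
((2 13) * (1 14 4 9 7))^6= (1 14 4 9 7)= ((1 14 4 9 7)(2 13))^6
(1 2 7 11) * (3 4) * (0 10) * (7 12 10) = (0 7 11 1 2 12 10)(3 4) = [7, 2, 12, 4, 3, 5, 6, 11, 8, 9, 0, 1, 10]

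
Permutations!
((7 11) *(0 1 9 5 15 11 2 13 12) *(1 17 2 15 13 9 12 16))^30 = (0 9 16)(1 17 5)(2 13 12)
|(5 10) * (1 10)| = |(1 10 5)| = 3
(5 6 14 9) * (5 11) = [0, 1, 2, 3, 4, 6, 14, 7, 8, 11, 10, 5, 12, 13, 9] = (5 6 14 9 11)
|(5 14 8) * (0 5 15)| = |(0 5 14 8 15)| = 5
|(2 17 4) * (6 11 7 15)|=12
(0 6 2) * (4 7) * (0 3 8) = (0 6 2 3 8)(4 7) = [6, 1, 3, 8, 7, 5, 2, 4, 0]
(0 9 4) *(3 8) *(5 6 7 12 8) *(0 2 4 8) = [9, 1, 4, 5, 2, 6, 7, 12, 3, 8, 10, 11, 0] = (0 9 8 3 5 6 7 12)(2 4)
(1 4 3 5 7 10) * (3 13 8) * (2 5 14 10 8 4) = (1 2 5 7 8 3 14 10)(4 13) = [0, 2, 5, 14, 13, 7, 6, 8, 3, 9, 1, 11, 12, 4, 10]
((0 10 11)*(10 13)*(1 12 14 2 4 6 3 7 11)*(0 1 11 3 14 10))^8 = ((0 13)(1 12 10 11)(2 4 6 14)(3 7))^8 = (14)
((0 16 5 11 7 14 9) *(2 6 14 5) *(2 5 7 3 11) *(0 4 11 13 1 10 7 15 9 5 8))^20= (0 8 16)(1 7 9 11 13 10 15 4 3)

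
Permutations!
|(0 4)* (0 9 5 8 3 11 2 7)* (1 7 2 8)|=|(0 4 9 5 1 7)(3 11 8)|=6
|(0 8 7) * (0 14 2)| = 5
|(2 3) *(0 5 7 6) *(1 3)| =12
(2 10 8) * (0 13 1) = (0 13 1)(2 10 8) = [13, 0, 10, 3, 4, 5, 6, 7, 2, 9, 8, 11, 12, 1]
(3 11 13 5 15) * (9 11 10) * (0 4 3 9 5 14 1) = [4, 0, 2, 10, 3, 15, 6, 7, 8, 11, 5, 13, 12, 14, 1, 9] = (0 4 3 10 5 15 9 11 13 14 1)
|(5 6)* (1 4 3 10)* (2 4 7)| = |(1 7 2 4 3 10)(5 6)| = 6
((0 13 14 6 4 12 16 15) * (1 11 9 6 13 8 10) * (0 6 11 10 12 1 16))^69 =(1 15)(4 16)(6 10)(9 11)(13 14)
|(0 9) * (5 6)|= 2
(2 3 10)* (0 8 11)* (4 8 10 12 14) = (0 10 2 3 12 14 4 8 11) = [10, 1, 3, 12, 8, 5, 6, 7, 11, 9, 2, 0, 14, 13, 4]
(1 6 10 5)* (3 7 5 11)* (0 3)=(0 3 7 5 1 6 10 11)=[3, 6, 2, 7, 4, 1, 10, 5, 8, 9, 11, 0]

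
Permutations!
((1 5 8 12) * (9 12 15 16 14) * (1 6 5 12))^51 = (1 16 5)(6 9 15)(8 12 14)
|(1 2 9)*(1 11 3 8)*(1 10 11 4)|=|(1 2 9 4)(3 8 10 11)|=4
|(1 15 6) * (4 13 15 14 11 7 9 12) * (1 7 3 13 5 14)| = |(3 13 15 6 7 9 12 4 5 14 11)| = 11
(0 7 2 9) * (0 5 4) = (0 7 2 9 5 4) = [7, 1, 9, 3, 0, 4, 6, 2, 8, 5]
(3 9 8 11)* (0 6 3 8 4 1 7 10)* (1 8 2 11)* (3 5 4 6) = [3, 7, 11, 9, 8, 4, 5, 10, 1, 6, 0, 2] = (0 3 9 6 5 4 8 1 7 10)(2 11)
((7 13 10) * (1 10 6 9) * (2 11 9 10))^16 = (13)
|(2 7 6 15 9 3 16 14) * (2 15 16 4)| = 9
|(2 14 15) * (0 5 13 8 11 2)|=8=|(0 5 13 8 11 2 14 15)|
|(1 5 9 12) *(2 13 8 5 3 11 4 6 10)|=|(1 3 11 4 6 10 2 13 8 5 9 12)|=12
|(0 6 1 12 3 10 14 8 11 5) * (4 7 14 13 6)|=42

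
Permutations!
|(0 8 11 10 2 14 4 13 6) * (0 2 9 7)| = 30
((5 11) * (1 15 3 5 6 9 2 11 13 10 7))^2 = ((1 15 3 5 13 10 7)(2 11 6 9))^2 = (1 3 13 7 15 5 10)(2 6)(9 11)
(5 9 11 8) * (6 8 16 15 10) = (5 9 11 16 15 10 6 8) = [0, 1, 2, 3, 4, 9, 8, 7, 5, 11, 6, 16, 12, 13, 14, 10, 15]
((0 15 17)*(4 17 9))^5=(17)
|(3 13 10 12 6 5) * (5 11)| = 7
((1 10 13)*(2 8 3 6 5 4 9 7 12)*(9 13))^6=(1 8)(2 13)(3 10)(4 12)(5 7)(6 9)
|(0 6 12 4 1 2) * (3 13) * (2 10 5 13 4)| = |(0 6 12 2)(1 10 5 13 3 4)| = 12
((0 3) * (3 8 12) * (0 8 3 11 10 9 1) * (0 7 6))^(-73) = (0 1 11 3 7 10 8 6 9 12)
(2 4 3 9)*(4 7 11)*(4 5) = (2 7 11 5 4 3 9) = [0, 1, 7, 9, 3, 4, 6, 11, 8, 2, 10, 5]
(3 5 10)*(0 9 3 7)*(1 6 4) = (0 9 3 5 10 7)(1 6 4) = [9, 6, 2, 5, 1, 10, 4, 0, 8, 3, 7]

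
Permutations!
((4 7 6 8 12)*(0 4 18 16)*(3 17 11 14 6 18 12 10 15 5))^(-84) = (0 4 7 18 16)(3 10 14)(5 8 11)(6 17 15)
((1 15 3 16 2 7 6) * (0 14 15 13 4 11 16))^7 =((0 14 15 3)(1 13 4 11 16 2 7 6))^7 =(0 3 15 14)(1 6 7 2 16 11 4 13)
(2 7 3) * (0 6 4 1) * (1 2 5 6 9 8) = (0 9 8 1)(2 7 3 5 6 4) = [9, 0, 7, 5, 2, 6, 4, 3, 1, 8]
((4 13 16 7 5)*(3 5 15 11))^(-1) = (3 11 15 7 16 13 4 5)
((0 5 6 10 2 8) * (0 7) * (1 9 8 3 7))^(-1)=(0 7 3 2 10 6 5)(1 8 9)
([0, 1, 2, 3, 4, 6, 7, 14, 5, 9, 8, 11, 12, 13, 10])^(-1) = [0, 1, 2, 3, 4, 8, 5, 6, 10, 9, 14, 11, 12, 13, 7]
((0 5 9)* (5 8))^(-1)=((0 8 5 9))^(-1)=(0 9 5 8)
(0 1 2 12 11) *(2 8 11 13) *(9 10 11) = (0 1 8 9 10 11)(2 12 13) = [1, 8, 12, 3, 4, 5, 6, 7, 9, 10, 11, 0, 13, 2]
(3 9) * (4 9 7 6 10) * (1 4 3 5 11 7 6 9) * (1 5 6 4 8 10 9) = (1 8 10 3 4 5 11 7)(6 9) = [0, 8, 2, 4, 5, 11, 9, 1, 10, 6, 3, 7]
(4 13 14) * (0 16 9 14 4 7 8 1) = (0 16 9 14 7 8 1)(4 13) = [16, 0, 2, 3, 13, 5, 6, 8, 1, 14, 10, 11, 12, 4, 7, 15, 9]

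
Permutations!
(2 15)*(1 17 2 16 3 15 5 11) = [0, 17, 5, 15, 4, 11, 6, 7, 8, 9, 10, 1, 12, 13, 14, 16, 3, 2] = (1 17 2 5 11)(3 15 16)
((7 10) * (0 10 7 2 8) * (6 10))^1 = (0 6 10 2 8)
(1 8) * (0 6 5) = (0 6 5)(1 8) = [6, 8, 2, 3, 4, 0, 5, 7, 1]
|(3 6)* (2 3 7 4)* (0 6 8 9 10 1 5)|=11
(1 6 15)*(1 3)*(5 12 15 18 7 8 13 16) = (1 6 18 7 8 13 16 5 12 15 3) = [0, 6, 2, 1, 4, 12, 18, 8, 13, 9, 10, 11, 15, 16, 14, 3, 5, 17, 7]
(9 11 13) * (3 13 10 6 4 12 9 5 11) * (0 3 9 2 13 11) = [3, 1, 13, 11, 12, 0, 4, 7, 8, 9, 6, 10, 2, 5] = (0 3 11 10 6 4 12 2 13 5)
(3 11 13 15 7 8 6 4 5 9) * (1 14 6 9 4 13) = (1 14 6 13 15 7 8 9 3 11)(4 5) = [0, 14, 2, 11, 5, 4, 13, 8, 9, 3, 10, 1, 12, 15, 6, 7]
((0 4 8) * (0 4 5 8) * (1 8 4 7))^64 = (0 5 4)(1 8 7)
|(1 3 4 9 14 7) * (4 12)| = |(1 3 12 4 9 14 7)| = 7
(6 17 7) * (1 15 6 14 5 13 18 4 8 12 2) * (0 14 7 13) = (0 14 5)(1 15 6 17 13 18 4 8 12 2) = [14, 15, 1, 3, 8, 0, 17, 7, 12, 9, 10, 11, 2, 18, 5, 6, 16, 13, 4]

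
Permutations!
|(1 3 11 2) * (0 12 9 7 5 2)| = 9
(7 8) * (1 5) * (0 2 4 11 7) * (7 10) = [2, 5, 4, 3, 11, 1, 6, 8, 0, 9, 7, 10] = (0 2 4 11 10 7 8)(1 5)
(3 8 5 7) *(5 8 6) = (8)(3 6 5 7) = [0, 1, 2, 6, 4, 7, 5, 3, 8]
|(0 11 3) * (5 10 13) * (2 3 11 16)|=12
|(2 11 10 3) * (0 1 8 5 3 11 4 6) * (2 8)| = 30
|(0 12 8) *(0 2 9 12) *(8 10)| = 5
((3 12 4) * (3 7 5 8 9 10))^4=(3 5)(4 9)(7 10)(8 12)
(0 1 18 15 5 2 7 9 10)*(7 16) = (0 1 18 15 5 2 16 7 9 10) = [1, 18, 16, 3, 4, 2, 6, 9, 8, 10, 0, 11, 12, 13, 14, 5, 7, 17, 15]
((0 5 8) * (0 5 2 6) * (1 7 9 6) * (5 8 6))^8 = ((0 2 1 7 9 5 6))^8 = (0 2 1 7 9 5 6)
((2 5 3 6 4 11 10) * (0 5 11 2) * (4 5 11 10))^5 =(11)(3 5 6)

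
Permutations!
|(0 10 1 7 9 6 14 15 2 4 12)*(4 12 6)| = |(0 10 1 7 9 4 6 14 15 2 12)| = 11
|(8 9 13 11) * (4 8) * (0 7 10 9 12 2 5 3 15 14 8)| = |(0 7 10 9 13 11 4)(2 5 3 15 14 8 12)| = 7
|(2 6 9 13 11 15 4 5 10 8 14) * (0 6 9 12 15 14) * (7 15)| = |(0 6 12 7 15 4 5 10 8)(2 9 13 11 14)| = 45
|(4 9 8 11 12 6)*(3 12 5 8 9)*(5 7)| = |(3 12 6 4)(5 8 11 7)| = 4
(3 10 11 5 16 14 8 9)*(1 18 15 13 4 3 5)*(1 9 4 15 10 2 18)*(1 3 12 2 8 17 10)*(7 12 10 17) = (1 3 8 4 10 11 9 5 16 14 7 12 2 18)(13 15) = [0, 3, 18, 8, 10, 16, 6, 12, 4, 5, 11, 9, 2, 15, 7, 13, 14, 17, 1]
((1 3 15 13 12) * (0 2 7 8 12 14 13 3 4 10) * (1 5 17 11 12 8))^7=((0 2 7 1 4 10)(3 15)(5 17 11 12)(13 14))^7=(0 2 7 1 4 10)(3 15)(5 12 11 17)(13 14)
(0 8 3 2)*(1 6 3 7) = (0 8 7 1 6 3 2) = [8, 6, 0, 2, 4, 5, 3, 1, 7]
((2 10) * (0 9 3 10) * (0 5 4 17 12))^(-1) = ((0 9 3 10 2 5 4 17 12))^(-1) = (0 12 17 4 5 2 10 3 9)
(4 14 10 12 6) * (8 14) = [0, 1, 2, 3, 8, 5, 4, 7, 14, 9, 12, 11, 6, 13, 10] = (4 8 14 10 12 6)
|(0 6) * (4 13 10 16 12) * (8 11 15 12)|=8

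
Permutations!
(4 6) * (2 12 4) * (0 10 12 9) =[10, 1, 9, 3, 6, 5, 2, 7, 8, 0, 12, 11, 4] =(0 10 12 4 6 2 9)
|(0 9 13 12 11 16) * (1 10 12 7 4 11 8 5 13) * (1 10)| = 11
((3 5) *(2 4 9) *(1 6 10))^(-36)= (10)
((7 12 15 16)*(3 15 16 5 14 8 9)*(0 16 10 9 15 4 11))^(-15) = ((0 16 7 12 10 9 3 4 11)(5 14 8 15))^(-15) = (0 12 3)(4 16 10)(5 14 8 15)(7 9 11)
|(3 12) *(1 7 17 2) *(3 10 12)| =|(1 7 17 2)(10 12)| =4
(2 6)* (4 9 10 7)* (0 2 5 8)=(0 2 6 5 8)(4 9 10 7)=[2, 1, 6, 3, 9, 8, 5, 4, 0, 10, 7]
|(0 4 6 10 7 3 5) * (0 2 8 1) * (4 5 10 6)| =|(0 5 2 8 1)(3 10 7)| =15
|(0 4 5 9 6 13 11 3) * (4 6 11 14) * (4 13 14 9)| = |(0 6 14 13 9 11 3)(4 5)| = 14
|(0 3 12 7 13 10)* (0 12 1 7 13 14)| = 15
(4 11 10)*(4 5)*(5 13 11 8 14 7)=(4 8 14 7 5)(10 13 11)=[0, 1, 2, 3, 8, 4, 6, 5, 14, 9, 13, 10, 12, 11, 7]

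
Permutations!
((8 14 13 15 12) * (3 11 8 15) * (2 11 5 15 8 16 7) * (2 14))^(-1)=(2 8 12 15 5 3 13 14 7 16 11)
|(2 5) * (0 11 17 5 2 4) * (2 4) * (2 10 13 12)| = |(0 11 17 5 10 13 12 2 4)| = 9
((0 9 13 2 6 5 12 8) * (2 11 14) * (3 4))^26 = ((0 9 13 11 14 2 6 5 12 8)(3 4))^26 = (0 6 13 12 14)(2 9 5 11 8)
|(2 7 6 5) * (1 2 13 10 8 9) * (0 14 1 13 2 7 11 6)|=4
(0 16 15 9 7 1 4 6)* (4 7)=(0 16 15 9 4 6)(1 7)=[16, 7, 2, 3, 6, 5, 0, 1, 8, 4, 10, 11, 12, 13, 14, 9, 15]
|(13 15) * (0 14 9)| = 6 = |(0 14 9)(13 15)|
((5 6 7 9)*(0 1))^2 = ((0 1)(5 6 7 9))^2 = (5 7)(6 9)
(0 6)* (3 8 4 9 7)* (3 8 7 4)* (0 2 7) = (0 6 2 7 8 3)(4 9) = [6, 1, 7, 0, 9, 5, 2, 8, 3, 4]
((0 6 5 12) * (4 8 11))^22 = (0 5)(4 8 11)(6 12)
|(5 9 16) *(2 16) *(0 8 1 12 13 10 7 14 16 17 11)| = |(0 8 1 12 13 10 7 14 16 5 9 2 17 11)| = 14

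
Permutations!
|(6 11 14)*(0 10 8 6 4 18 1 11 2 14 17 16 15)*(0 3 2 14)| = 14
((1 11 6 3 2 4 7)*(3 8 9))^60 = ((1 11 6 8 9 3 2 4 7))^60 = (1 2 8)(3 6 7)(4 9 11)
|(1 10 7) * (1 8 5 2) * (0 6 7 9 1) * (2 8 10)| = |(0 6 7 10 9 1 2)(5 8)| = 14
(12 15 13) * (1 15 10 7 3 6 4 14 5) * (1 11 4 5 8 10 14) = (1 15 13 12 14 8 10 7 3 6 5 11 4) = [0, 15, 2, 6, 1, 11, 5, 3, 10, 9, 7, 4, 14, 12, 8, 13]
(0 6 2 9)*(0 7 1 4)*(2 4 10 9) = (0 6 4)(1 10 9 7) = [6, 10, 2, 3, 0, 5, 4, 1, 8, 7, 9]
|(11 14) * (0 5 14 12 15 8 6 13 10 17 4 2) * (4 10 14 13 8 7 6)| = 12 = |(0 5 13 14 11 12 15 7 6 8 4 2)(10 17)|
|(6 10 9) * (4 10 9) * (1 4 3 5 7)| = 6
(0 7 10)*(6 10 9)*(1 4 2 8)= (0 7 9 6 10)(1 4 2 8)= [7, 4, 8, 3, 2, 5, 10, 9, 1, 6, 0]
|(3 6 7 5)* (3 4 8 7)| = |(3 6)(4 8 7 5)| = 4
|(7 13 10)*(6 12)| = |(6 12)(7 13 10)| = 6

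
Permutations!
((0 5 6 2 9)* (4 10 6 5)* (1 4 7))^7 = (0 9 2 6 10 4 1 7)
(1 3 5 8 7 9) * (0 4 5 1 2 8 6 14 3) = [4, 0, 8, 1, 5, 6, 14, 9, 7, 2, 10, 11, 12, 13, 3] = (0 4 5 6 14 3 1)(2 8 7 9)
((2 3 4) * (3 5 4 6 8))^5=((2 5 4)(3 6 8))^5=(2 4 5)(3 8 6)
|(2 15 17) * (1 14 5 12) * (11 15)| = 4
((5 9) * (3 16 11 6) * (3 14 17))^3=(3 6)(5 9)(11 17)(14 16)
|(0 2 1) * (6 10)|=6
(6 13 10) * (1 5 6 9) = (1 5 6 13 10 9) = [0, 5, 2, 3, 4, 6, 13, 7, 8, 1, 9, 11, 12, 10]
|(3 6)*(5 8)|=2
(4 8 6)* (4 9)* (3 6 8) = (3 6 9 4) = [0, 1, 2, 6, 3, 5, 9, 7, 8, 4]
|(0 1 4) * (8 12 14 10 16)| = |(0 1 4)(8 12 14 10 16)| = 15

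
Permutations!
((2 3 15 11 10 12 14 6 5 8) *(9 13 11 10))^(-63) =((2 3 15 10 12 14 6 5 8)(9 13 11))^(-63) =(15)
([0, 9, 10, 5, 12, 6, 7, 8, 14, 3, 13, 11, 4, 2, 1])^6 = [0, 8, 2, 1, 4, 9, 3, 5, 6, 14, 10, 11, 12, 13, 7]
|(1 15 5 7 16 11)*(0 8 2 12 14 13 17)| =|(0 8 2 12 14 13 17)(1 15 5 7 16 11)| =42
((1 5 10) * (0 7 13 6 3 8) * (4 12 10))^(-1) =((0 7 13 6 3 8)(1 5 4 12 10))^(-1) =(0 8 3 6 13 7)(1 10 12 4 5)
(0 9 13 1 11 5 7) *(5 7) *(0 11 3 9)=(1 3 9 13)(7 11)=[0, 3, 2, 9, 4, 5, 6, 11, 8, 13, 10, 7, 12, 1]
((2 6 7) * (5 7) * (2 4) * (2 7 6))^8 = (7)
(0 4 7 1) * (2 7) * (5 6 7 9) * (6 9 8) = (0 4 2 8 6 7 1)(5 9) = [4, 0, 8, 3, 2, 9, 7, 1, 6, 5]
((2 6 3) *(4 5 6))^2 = ((2 4 5 6 3))^2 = (2 5 3 4 6)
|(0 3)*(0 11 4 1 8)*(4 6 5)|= 8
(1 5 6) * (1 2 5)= (2 5 6)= [0, 1, 5, 3, 4, 6, 2]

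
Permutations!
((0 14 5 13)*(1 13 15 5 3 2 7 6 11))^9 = ((0 14 3 2 7 6 11 1 13)(5 15))^9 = (5 15)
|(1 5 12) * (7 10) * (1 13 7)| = 6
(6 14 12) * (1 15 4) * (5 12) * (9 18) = (1 15 4)(5 12 6 14)(9 18) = [0, 15, 2, 3, 1, 12, 14, 7, 8, 18, 10, 11, 6, 13, 5, 4, 16, 17, 9]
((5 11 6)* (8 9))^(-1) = ((5 11 6)(8 9))^(-1) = (5 6 11)(8 9)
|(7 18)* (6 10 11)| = |(6 10 11)(7 18)| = 6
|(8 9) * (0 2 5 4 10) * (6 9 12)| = 20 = |(0 2 5 4 10)(6 9 8 12)|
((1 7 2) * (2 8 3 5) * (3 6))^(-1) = ((1 7 8 6 3 5 2))^(-1) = (1 2 5 3 6 8 7)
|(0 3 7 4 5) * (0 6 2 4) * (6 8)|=|(0 3 7)(2 4 5 8 6)|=15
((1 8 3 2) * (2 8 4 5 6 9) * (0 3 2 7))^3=(0 2 5 7 8 4 9 3 1 6)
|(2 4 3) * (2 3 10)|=3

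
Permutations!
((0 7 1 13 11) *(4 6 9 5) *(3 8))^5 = (13)(3 8)(4 6 9 5) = ((0 7 1 13 11)(3 8)(4 6 9 5))^5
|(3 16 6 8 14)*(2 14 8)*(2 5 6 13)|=|(2 14 3 16 13)(5 6)|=10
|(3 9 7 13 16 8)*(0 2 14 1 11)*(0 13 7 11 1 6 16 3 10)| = |(0 2 14 6 16 8 10)(3 9 11 13)| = 28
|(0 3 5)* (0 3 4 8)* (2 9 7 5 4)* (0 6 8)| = |(0 2 9 7 5 3 4)(6 8)| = 14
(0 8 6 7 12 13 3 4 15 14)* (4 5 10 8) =(0 4 15 14)(3 5 10 8 6 7 12 13) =[4, 1, 2, 5, 15, 10, 7, 12, 6, 9, 8, 11, 13, 3, 0, 14]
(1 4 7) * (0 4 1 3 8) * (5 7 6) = [4, 1, 2, 8, 6, 7, 5, 3, 0] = (0 4 6 5 7 3 8)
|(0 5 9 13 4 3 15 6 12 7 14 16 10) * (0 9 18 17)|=44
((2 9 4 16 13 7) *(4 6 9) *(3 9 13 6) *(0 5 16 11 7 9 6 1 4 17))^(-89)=((0 5 16 1 4 11 7 2 17)(3 6 13 9))^(-89)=(0 5 16 1 4 11 7 2 17)(3 9 13 6)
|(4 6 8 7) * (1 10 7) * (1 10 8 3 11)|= |(1 8 10 7 4 6 3 11)|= 8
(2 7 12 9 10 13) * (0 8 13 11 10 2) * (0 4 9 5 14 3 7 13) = (0 8)(2 13 4 9)(3 7 12 5 14)(10 11) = [8, 1, 13, 7, 9, 14, 6, 12, 0, 2, 11, 10, 5, 4, 3]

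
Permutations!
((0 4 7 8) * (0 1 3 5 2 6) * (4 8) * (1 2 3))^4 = (8)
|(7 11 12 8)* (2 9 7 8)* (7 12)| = |(2 9 12)(7 11)| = 6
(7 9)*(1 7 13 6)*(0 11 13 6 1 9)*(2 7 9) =(0 11 13 1 9 6 2 7) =[11, 9, 7, 3, 4, 5, 2, 0, 8, 6, 10, 13, 12, 1]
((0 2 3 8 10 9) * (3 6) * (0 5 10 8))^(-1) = ((0 2 6 3)(5 10 9))^(-1) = (0 3 6 2)(5 9 10)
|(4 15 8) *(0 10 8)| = |(0 10 8 4 15)| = 5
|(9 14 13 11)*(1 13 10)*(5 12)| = 6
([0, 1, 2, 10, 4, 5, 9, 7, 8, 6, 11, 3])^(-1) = (3 11 10)(6 9)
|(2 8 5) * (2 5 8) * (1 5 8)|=|(1 5 8)|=3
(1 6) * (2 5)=(1 6)(2 5)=[0, 6, 5, 3, 4, 2, 1]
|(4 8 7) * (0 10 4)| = |(0 10 4 8 7)| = 5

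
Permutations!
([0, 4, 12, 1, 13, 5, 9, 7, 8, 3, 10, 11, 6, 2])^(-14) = (1 13 12 9)(2 6 3 4)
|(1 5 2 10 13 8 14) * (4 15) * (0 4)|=21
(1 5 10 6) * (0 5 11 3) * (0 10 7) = [5, 11, 2, 10, 4, 7, 1, 0, 8, 9, 6, 3] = (0 5 7)(1 11 3 10 6)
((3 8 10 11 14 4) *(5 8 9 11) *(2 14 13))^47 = ((2 14 4 3 9 11 13)(5 8 10))^47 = (2 11 3 14 13 9 4)(5 10 8)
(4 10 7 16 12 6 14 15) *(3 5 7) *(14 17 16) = (3 5 7 14 15 4 10)(6 17 16 12) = [0, 1, 2, 5, 10, 7, 17, 14, 8, 9, 3, 11, 6, 13, 15, 4, 12, 16]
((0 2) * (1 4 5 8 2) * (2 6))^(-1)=(0 2 6 8 5 4 1)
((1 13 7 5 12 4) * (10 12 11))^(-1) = (1 4 12 10 11 5 7 13)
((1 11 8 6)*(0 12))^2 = (12)(1 8)(6 11)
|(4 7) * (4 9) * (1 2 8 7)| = 6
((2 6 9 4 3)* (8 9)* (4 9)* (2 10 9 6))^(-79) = ((3 10 9 6 8 4))^(-79) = (3 4 8 6 9 10)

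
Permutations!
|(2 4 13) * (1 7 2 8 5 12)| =8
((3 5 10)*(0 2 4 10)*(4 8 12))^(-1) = ((0 2 8 12 4 10 3 5))^(-1) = (0 5 3 10 4 12 8 2)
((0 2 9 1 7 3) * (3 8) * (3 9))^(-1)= (0 3 2)(1 9 8 7)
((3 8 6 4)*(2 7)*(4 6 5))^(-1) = (2 7)(3 4 5 8)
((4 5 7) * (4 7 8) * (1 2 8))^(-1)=(1 5 4 8 2)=((1 2 8 4 5))^(-1)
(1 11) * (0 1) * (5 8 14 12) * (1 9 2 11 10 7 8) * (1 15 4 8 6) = (0 9 2 11)(1 10 7 6)(4 8 14 12 5 15) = [9, 10, 11, 3, 8, 15, 1, 6, 14, 2, 7, 0, 5, 13, 12, 4]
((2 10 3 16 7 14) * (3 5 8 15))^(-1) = ((2 10 5 8 15 3 16 7 14))^(-1) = (2 14 7 16 3 15 8 5 10)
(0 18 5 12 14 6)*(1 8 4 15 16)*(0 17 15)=(0 18 5 12 14 6 17 15 16 1 8 4)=[18, 8, 2, 3, 0, 12, 17, 7, 4, 9, 10, 11, 14, 13, 6, 16, 1, 15, 5]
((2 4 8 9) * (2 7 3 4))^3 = ((3 4 8 9 7))^3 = (3 9 4 7 8)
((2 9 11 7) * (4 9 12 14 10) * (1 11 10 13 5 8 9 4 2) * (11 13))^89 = ((1 13 5 8 9 10 2 12 14 11 7))^89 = (1 13 5 8 9 10 2 12 14 11 7)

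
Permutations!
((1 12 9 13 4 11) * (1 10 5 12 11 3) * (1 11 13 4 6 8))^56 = ((1 13 6 8)(3 11 10 5 12 9 4))^56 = (13)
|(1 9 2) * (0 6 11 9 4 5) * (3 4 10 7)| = |(0 6 11 9 2 1 10 7 3 4 5)| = 11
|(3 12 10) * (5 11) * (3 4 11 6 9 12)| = |(4 11 5 6 9 12 10)| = 7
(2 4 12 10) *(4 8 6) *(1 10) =[0, 10, 8, 3, 12, 5, 4, 7, 6, 9, 2, 11, 1] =(1 10 2 8 6 4 12)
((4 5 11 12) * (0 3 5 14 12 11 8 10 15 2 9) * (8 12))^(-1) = (0 9 2 15 10 8 14 4 12 5 3) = ((0 3 5 12 4 14 8 10 15 2 9))^(-1)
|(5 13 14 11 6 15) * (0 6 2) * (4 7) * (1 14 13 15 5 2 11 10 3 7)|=|(0 6 5 15 2)(1 14 10 3 7 4)|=30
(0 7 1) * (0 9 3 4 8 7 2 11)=(0 2 11)(1 9 3 4 8 7)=[2, 9, 11, 4, 8, 5, 6, 1, 7, 3, 10, 0]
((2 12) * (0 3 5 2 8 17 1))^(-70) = (0 5 12 17)(1 3 2 8)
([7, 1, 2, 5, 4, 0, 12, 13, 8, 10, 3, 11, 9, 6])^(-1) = [5, 1, 2, 10, 4, 3, 13, 0, 8, 12, 9, 11, 6, 7]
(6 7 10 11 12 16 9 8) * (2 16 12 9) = (2 16)(6 7 10 11 9 8) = [0, 1, 16, 3, 4, 5, 7, 10, 6, 8, 11, 9, 12, 13, 14, 15, 2]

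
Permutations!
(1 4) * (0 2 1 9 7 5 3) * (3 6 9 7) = [2, 4, 1, 0, 7, 6, 9, 5, 8, 3] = (0 2 1 4 7 5 6 9 3)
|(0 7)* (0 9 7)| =2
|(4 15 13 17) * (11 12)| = |(4 15 13 17)(11 12)| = 4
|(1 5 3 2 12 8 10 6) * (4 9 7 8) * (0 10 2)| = 6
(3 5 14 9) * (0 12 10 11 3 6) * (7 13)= [12, 1, 2, 5, 4, 14, 0, 13, 8, 6, 11, 3, 10, 7, 9]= (0 12 10 11 3 5 14 9 6)(7 13)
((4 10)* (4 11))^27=(11)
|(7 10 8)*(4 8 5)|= 5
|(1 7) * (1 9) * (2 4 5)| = 3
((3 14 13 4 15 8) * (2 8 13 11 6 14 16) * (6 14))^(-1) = (2 16 3 8)(4 13 15)(11 14)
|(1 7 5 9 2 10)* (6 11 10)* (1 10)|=|(1 7 5 9 2 6 11)|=7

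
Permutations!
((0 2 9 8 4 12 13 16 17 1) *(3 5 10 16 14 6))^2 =(0 9 4 13 6 5 16 1 2 8 12 14 3 10 17)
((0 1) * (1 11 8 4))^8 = ((0 11 8 4 1))^8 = (0 4 11 1 8)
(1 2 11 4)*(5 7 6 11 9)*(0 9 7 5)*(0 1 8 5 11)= (0 9 1 2 7 6)(4 8 5 11)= [9, 2, 7, 3, 8, 11, 0, 6, 5, 1, 10, 4]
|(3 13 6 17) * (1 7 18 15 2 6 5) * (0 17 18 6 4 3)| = 10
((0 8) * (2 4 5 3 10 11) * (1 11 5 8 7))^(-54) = ((0 7 1 11 2 4 8)(3 10 5))^(-54) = (0 1 2 8 7 11 4)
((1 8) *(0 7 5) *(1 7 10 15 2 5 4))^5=((0 10 15 2 5)(1 8 7 4))^5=(15)(1 8 7 4)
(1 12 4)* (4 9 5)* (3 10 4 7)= (1 12 9 5 7 3 10 4)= [0, 12, 2, 10, 1, 7, 6, 3, 8, 5, 4, 11, 9]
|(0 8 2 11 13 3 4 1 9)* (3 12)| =|(0 8 2 11 13 12 3 4 1 9)| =10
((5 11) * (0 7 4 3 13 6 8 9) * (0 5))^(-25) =((0 7 4 3 13 6 8 9 5 11))^(-25) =(0 6)(3 5)(4 9)(7 8)(11 13)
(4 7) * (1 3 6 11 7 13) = (1 3 6 11 7 4 13) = [0, 3, 2, 6, 13, 5, 11, 4, 8, 9, 10, 7, 12, 1]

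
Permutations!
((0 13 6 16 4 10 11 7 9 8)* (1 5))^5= ((0 13 6 16 4 10 11 7 9 8)(1 5))^5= (0 10)(1 5)(4 8)(6 7)(9 16)(11 13)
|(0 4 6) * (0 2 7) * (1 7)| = |(0 4 6 2 1 7)| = 6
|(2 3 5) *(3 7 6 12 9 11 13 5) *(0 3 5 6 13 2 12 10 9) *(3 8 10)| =|(0 8 10 9 11 2 7 13 6 3 5 12)| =12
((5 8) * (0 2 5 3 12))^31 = ((0 2 5 8 3 12))^31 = (0 2 5 8 3 12)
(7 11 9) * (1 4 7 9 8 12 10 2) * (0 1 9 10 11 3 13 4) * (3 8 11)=(0 1)(2 9 10)(3 13 4 7 8 12)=[1, 0, 9, 13, 7, 5, 6, 8, 12, 10, 2, 11, 3, 4]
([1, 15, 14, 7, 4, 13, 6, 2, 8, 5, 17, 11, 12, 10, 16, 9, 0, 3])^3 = (0 9 10 7 16 15 13 3 14 1 5 17 2)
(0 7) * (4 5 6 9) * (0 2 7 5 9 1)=[5, 0, 7, 3, 9, 6, 1, 2, 8, 4]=(0 5 6 1)(2 7)(4 9)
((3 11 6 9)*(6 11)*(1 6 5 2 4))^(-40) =(11)(1 9 5 4 6 3 2) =((11)(1 6 9 3 5 2 4))^(-40)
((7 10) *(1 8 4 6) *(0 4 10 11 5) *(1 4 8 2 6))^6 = ((0 8 10 7 11 5)(1 2 6 4))^6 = (11)(1 6)(2 4)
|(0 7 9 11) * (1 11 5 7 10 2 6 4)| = |(0 10 2 6 4 1 11)(5 7 9)| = 21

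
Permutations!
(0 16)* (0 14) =(0 16 14) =[16, 1, 2, 3, 4, 5, 6, 7, 8, 9, 10, 11, 12, 13, 0, 15, 14]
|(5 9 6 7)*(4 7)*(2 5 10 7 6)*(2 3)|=|(2 5 9 3)(4 6)(7 10)|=4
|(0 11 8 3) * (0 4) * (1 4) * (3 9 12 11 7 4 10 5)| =12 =|(0 7 4)(1 10 5 3)(8 9 12 11)|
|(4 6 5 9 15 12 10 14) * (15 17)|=|(4 6 5 9 17 15 12 10 14)|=9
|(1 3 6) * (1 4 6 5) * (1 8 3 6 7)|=12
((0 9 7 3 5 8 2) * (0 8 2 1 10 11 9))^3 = ((1 10 11 9 7 3 5 2 8))^3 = (1 9 5)(2 10 7)(3 8 11)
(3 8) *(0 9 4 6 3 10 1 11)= (0 9 4 6 3 8 10 1 11)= [9, 11, 2, 8, 6, 5, 3, 7, 10, 4, 1, 0]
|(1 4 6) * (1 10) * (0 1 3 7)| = |(0 1 4 6 10 3 7)| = 7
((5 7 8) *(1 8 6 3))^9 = ((1 8 5 7 6 3))^9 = (1 7)(3 5)(6 8)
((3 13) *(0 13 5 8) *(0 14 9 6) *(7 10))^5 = ((0 13 3 5 8 14 9 6)(7 10))^5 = (0 14 3 6 8 13 9 5)(7 10)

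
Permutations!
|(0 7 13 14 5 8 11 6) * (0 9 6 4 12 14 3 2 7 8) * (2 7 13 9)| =|(0 8 11 4 12 14 5)(2 13 3 7 9 6)| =42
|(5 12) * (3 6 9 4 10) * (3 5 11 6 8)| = 14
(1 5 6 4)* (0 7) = (0 7)(1 5 6 4) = [7, 5, 2, 3, 1, 6, 4, 0]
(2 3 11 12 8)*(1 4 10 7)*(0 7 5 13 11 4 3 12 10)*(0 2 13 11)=[7, 3, 12, 4, 2, 11, 6, 1, 13, 9, 5, 10, 8, 0]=(0 7 1 3 4 2 12 8 13)(5 11 10)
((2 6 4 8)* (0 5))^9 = ((0 5)(2 6 4 8))^9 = (0 5)(2 6 4 8)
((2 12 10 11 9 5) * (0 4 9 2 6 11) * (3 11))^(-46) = (0 6 12 9 11)(2 4 3 10 5)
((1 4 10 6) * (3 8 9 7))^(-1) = (1 6 10 4)(3 7 9 8)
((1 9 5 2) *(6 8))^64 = (9)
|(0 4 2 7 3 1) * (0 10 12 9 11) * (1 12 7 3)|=21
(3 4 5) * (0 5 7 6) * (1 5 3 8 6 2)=(0 3 4 7 2 1 5 8 6)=[3, 5, 1, 4, 7, 8, 0, 2, 6]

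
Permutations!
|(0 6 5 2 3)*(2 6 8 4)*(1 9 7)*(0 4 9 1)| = 12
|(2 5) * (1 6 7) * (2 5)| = 3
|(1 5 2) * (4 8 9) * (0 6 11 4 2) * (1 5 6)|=9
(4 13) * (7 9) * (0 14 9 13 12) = [14, 1, 2, 3, 12, 5, 6, 13, 8, 7, 10, 11, 0, 4, 9] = (0 14 9 7 13 4 12)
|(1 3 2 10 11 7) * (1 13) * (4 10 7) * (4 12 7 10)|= 8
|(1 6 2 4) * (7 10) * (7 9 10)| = 4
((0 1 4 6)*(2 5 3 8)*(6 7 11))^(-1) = ((0 1 4 7 11 6)(2 5 3 8))^(-1) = (0 6 11 7 4 1)(2 8 3 5)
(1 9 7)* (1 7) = [0, 9, 2, 3, 4, 5, 6, 7, 8, 1] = (1 9)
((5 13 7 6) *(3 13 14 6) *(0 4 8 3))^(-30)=(14)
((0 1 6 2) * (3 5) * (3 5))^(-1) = (0 2 6 1)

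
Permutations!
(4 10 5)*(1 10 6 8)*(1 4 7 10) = (4 6 8)(5 7 10) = [0, 1, 2, 3, 6, 7, 8, 10, 4, 9, 5]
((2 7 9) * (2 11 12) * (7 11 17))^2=((2 11 12)(7 9 17))^2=(2 12 11)(7 17 9)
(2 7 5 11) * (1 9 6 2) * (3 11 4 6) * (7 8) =(1 9 3 11)(2 8 7 5 4 6) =[0, 9, 8, 11, 6, 4, 2, 5, 7, 3, 10, 1]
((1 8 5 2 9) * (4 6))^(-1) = (1 9 2 5 8)(4 6)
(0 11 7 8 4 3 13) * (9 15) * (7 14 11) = (0 7 8 4 3 13)(9 15)(11 14) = [7, 1, 2, 13, 3, 5, 6, 8, 4, 15, 10, 14, 12, 0, 11, 9]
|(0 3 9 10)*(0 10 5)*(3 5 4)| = 6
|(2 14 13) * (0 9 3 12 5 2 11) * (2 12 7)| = |(0 9 3 7 2 14 13 11)(5 12)| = 8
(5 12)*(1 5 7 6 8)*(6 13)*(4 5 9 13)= (1 9 13 6 8)(4 5 12 7)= [0, 9, 2, 3, 5, 12, 8, 4, 1, 13, 10, 11, 7, 6]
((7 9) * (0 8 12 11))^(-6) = ((0 8 12 11)(7 9))^(-6) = (0 12)(8 11)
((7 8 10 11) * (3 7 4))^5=(3 4 11 10 8 7)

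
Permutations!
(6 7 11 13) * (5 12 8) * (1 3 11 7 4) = (1 3 11 13 6 4)(5 12 8) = [0, 3, 2, 11, 1, 12, 4, 7, 5, 9, 10, 13, 8, 6]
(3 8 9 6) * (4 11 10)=[0, 1, 2, 8, 11, 5, 3, 7, 9, 6, 4, 10]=(3 8 9 6)(4 11 10)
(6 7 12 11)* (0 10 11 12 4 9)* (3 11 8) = (12)(0 10 8 3 11 6 7 4 9) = [10, 1, 2, 11, 9, 5, 7, 4, 3, 0, 8, 6, 12]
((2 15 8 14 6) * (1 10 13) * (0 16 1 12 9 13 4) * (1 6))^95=(0 8)(1 6)(2 10)(4 15)(9 12 13)(14 16)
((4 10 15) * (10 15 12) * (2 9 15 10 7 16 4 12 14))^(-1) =(2 14 10 4 16 7 12 15 9)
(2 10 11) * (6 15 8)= (2 10 11)(6 15 8)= [0, 1, 10, 3, 4, 5, 15, 7, 6, 9, 11, 2, 12, 13, 14, 8]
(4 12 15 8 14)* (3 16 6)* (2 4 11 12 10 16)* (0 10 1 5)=(0 10 16 6 3 2 4 1 5)(8 14 11 12 15)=[10, 5, 4, 2, 1, 0, 3, 7, 14, 9, 16, 12, 15, 13, 11, 8, 6]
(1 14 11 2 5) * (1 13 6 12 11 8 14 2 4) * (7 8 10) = (1 2 5 13 6 12 11 4)(7 8 14 10) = [0, 2, 5, 3, 1, 13, 12, 8, 14, 9, 7, 4, 11, 6, 10]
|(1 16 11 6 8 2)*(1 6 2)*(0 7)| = |(0 7)(1 16 11 2 6 8)| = 6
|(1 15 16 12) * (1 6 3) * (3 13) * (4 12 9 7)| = |(1 15 16 9 7 4 12 6 13 3)| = 10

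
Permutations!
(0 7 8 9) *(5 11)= (0 7 8 9)(5 11)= [7, 1, 2, 3, 4, 11, 6, 8, 9, 0, 10, 5]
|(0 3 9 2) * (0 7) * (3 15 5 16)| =8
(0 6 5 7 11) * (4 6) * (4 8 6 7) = (0 8 6 5 4 7 11) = [8, 1, 2, 3, 7, 4, 5, 11, 6, 9, 10, 0]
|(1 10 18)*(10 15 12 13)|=|(1 15 12 13 10 18)|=6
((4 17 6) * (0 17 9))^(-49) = ((0 17 6 4 9))^(-49) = (0 17 6 4 9)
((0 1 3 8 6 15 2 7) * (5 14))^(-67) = (0 15 3 7 6 1 2 8)(5 14)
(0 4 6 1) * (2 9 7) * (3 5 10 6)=(0 4 3 5 10 6 1)(2 9 7)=[4, 0, 9, 5, 3, 10, 1, 2, 8, 7, 6]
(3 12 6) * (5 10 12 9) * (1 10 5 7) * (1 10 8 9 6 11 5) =[0, 8, 2, 6, 4, 1, 3, 10, 9, 7, 12, 5, 11] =(1 8 9 7 10 12 11 5)(3 6)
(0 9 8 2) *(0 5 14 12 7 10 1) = (0 9 8 2 5 14 12 7 10 1) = [9, 0, 5, 3, 4, 14, 6, 10, 2, 8, 1, 11, 7, 13, 12]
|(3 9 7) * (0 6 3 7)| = 4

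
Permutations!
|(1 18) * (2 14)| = 2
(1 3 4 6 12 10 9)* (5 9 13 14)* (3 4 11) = [0, 4, 2, 11, 6, 9, 12, 7, 8, 1, 13, 3, 10, 14, 5] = (1 4 6 12 10 13 14 5 9)(3 11)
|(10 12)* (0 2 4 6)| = 4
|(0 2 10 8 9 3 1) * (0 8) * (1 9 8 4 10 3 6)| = 8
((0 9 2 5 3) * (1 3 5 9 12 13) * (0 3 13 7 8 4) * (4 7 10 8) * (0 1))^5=((0 12 10 8 7 4 1 13)(2 9))^5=(0 4 10 13 7 12 1 8)(2 9)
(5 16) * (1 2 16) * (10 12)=(1 2 16 5)(10 12)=[0, 2, 16, 3, 4, 1, 6, 7, 8, 9, 12, 11, 10, 13, 14, 15, 5]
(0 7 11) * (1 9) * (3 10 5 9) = (0 7 11)(1 3 10 5 9) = [7, 3, 2, 10, 4, 9, 6, 11, 8, 1, 5, 0]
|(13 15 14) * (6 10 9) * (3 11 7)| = 3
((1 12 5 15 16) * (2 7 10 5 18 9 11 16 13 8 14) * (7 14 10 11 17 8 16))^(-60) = (1 10 12 5 18 15 9 13 17 16 8)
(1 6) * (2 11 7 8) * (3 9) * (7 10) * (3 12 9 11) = (1 6)(2 3 11 10 7 8)(9 12) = [0, 6, 3, 11, 4, 5, 1, 8, 2, 12, 7, 10, 9]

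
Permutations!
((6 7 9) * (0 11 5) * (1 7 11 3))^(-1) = ((0 3 1 7 9 6 11 5))^(-1) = (0 5 11 6 9 7 1 3)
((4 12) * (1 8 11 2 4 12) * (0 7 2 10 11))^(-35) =((12)(0 7 2 4 1 8)(10 11))^(-35) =(12)(0 7 2 4 1 8)(10 11)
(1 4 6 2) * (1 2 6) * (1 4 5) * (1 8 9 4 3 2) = (1 5 8 9 4 3 2) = [0, 5, 1, 2, 3, 8, 6, 7, 9, 4]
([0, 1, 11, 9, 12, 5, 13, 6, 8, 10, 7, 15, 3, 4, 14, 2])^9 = (15)(3 9 10 7 6 13 4 12)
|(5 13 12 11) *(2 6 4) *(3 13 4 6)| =|(2 3 13 12 11 5 4)| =7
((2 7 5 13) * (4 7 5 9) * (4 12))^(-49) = ((2 5 13)(4 7 9 12))^(-49) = (2 13 5)(4 12 9 7)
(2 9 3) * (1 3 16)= (1 3 2 9 16)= [0, 3, 9, 2, 4, 5, 6, 7, 8, 16, 10, 11, 12, 13, 14, 15, 1]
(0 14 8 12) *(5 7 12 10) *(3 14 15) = [15, 1, 2, 14, 4, 7, 6, 12, 10, 9, 5, 11, 0, 13, 8, 3] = (0 15 3 14 8 10 5 7 12)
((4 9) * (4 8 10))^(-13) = ((4 9 8 10))^(-13) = (4 10 8 9)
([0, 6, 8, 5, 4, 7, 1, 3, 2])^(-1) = (1 6)(2 8)(3 7 5)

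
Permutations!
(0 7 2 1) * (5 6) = (0 7 2 1)(5 6) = [7, 0, 1, 3, 4, 6, 5, 2]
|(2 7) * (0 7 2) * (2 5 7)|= |(0 2 5 7)|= 4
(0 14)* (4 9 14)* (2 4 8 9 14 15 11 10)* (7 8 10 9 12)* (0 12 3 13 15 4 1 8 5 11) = (0 10 2 1 8 3 13 15)(4 14 12 7 5 11 9) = [10, 8, 1, 13, 14, 11, 6, 5, 3, 4, 2, 9, 7, 15, 12, 0]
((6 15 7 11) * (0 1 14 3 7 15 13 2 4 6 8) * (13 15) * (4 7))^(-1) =((0 1 14 3 4 6 15 13 2 7 11 8))^(-1) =(0 8 11 7 2 13 15 6 4 3 14 1)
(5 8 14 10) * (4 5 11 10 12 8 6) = (4 5 6)(8 14 12)(10 11) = [0, 1, 2, 3, 5, 6, 4, 7, 14, 9, 11, 10, 8, 13, 12]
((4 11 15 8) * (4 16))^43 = (4 8 11 16 15)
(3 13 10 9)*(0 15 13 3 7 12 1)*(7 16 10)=[15, 0, 2, 3, 4, 5, 6, 12, 8, 16, 9, 11, 1, 7, 14, 13, 10]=(0 15 13 7 12 1)(9 16 10)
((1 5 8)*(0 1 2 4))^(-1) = ((0 1 5 8 2 4))^(-1) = (0 4 2 8 5 1)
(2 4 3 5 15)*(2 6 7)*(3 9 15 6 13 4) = (2 3 5 6 7)(4 9 15 13) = [0, 1, 3, 5, 9, 6, 7, 2, 8, 15, 10, 11, 12, 4, 14, 13]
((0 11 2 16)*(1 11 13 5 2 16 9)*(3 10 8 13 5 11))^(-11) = (16)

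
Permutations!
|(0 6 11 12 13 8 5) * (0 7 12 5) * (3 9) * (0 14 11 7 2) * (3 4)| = 30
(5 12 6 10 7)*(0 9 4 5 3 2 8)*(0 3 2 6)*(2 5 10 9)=(0 2 8 3 6 9 4 10 7 5 12)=[2, 1, 8, 6, 10, 12, 9, 5, 3, 4, 7, 11, 0]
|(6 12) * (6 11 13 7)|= 5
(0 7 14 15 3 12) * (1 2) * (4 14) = (0 7 4 14 15 3 12)(1 2) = [7, 2, 1, 12, 14, 5, 6, 4, 8, 9, 10, 11, 0, 13, 15, 3]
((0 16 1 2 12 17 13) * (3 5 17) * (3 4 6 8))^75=(0 2 6 5)(1 4 3 13)(8 17 16 12)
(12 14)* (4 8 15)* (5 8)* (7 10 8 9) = [0, 1, 2, 3, 5, 9, 6, 10, 15, 7, 8, 11, 14, 13, 12, 4] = (4 5 9 7 10 8 15)(12 14)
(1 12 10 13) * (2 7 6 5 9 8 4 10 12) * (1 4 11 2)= (2 7 6 5 9 8 11)(4 10 13)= [0, 1, 7, 3, 10, 9, 5, 6, 11, 8, 13, 2, 12, 4]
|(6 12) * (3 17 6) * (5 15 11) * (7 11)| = 4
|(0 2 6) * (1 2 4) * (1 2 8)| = 4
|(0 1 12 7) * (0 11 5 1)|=|(1 12 7 11 5)|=5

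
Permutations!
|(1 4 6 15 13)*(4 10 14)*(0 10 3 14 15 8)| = 10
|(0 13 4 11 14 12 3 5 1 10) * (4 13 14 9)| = |(0 14 12 3 5 1 10)(4 11 9)| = 21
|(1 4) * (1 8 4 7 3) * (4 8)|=|(8)(1 7 3)|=3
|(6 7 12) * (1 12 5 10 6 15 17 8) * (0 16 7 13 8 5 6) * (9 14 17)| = 14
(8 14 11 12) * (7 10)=(7 10)(8 14 11 12)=[0, 1, 2, 3, 4, 5, 6, 10, 14, 9, 7, 12, 8, 13, 11]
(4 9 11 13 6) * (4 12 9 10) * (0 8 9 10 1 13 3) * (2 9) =(0 8 2 9 11 3)(1 13 6 12 10 4) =[8, 13, 9, 0, 1, 5, 12, 7, 2, 11, 4, 3, 10, 6]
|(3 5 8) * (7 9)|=|(3 5 8)(7 9)|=6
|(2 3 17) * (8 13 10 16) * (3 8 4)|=8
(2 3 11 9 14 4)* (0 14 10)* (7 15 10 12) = (0 14 4 2 3 11 9 12 7 15 10) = [14, 1, 3, 11, 2, 5, 6, 15, 8, 12, 0, 9, 7, 13, 4, 10]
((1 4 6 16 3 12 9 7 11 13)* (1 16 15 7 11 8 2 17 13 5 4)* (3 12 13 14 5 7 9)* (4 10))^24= (17)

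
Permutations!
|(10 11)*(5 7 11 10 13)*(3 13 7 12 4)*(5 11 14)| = 8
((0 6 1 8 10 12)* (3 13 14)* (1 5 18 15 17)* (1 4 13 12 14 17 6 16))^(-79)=(0 16 1 8 10 14 3 12)(4 17 13)(5 18 15 6)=((0 16 1 8 10 14 3 12)(4 13 17)(5 18 15 6))^(-79)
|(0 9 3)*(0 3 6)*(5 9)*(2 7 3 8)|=4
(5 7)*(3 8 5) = (3 8 5 7) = [0, 1, 2, 8, 4, 7, 6, 3, 5]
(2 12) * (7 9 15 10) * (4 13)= (2 12)(4 13)(7 9 15 10)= [0, 1, 12, 3, 13, 5, 6, 9, 8, 15, 7, 11, 2, 4, 14, 10]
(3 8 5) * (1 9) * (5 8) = [0, 9, 2, 5, 4, 3, 6, 7, 8, 1] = (1 9)(3 5)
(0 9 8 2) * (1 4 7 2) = (0 9 8 1 4 7 2) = [9, 4, 0, 3, 7, 5, 6, 2, 1, 8]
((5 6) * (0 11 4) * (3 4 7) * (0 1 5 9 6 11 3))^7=(11)(6 9)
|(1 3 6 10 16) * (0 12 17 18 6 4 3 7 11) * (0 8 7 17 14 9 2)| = 30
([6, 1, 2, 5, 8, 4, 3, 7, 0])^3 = [5, 1, 2, 8, 6, 0, 4, 7, 3]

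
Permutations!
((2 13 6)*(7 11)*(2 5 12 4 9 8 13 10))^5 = (2 10)(4 5 13 9 12 6 8)(7 11)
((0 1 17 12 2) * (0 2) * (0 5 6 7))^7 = (17)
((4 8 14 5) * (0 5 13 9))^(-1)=((0 5 4 8 14 13 9))^(-1)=(0 9 13 14 8 4 5)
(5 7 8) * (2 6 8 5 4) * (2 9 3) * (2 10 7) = (2 6 8 4 9 3 10 7 5) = [0, 1, 6, 10, 9, 2, 8, 5, 4, 3, 7]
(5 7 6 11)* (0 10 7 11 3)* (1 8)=(0 10 7 6 3)(1 8)(5 11)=[10, 8, 2, 0, 4, 11, 3, 6, 1, 9, 7, 5]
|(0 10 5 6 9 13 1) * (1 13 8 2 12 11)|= 10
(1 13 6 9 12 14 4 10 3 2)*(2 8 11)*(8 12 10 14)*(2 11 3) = (1 13 6 9 10 2)(3 12 8)(4 14) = [0, 13, 1, 12, 14, 5, 9, 7, 3, 10, 2, 11, 8, 6, 4]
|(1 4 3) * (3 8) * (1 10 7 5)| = 7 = |(1 4 8 3 10 7 5)|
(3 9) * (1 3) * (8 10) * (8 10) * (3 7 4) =(10)(1 7 4 3 9) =[0, 7, 2, 9, 3, 5, 6, 4, 8, 1, 10]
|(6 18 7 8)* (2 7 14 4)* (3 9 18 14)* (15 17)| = |(2 7 8 6 14 4)(3 9 18)(15 17)| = 6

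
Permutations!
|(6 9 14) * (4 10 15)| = |(4 10 15)(6 9 14)| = 3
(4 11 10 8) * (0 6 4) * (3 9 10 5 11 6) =[3, 1, 2, 9, 6, 11, 4, 7, 0, 10, 8, 5] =(0 3 9 10 8)(4 6)(5 11)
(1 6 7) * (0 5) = (0 5)(1 6 7) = [5, 6, 2, 3, 4, 0, 7, 1]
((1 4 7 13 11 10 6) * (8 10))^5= (1 8 7 6 11 4 10 13)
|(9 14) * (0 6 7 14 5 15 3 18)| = 9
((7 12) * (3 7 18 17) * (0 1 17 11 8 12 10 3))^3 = ((0 1 17)(3 7 10)(8 12 18 11))^3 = (8 11 18 12)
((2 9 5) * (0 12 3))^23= ((0 12 3)(2 9 5))^23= (0 3 12)(2 5 9)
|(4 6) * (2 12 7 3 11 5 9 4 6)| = 8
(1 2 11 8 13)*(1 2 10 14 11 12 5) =(1 10 14 11 8 13 2 12 5) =[0, 10, 12, 3, 4, 1, 6, 7, 13, 9, 14, 8, 5, 2, 11]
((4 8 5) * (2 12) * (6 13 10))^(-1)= (2 12)(4 5 8)(6 10 13)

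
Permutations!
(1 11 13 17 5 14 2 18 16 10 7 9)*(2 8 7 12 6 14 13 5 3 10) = [0, 11, 18, 10, 4, 13, 14, 9, 7, 1, 12, 5, 6, 17, 8, 15, 2, 3, 16] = (1 11 5 13 17 3 10 12 6 14 8 7 9)(2 18 16)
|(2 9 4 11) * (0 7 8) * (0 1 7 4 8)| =8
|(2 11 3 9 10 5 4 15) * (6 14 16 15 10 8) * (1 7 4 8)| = |(1 7 4 10 5 8 6 14 16 15 2 11 3 9)| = 14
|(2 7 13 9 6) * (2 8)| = 6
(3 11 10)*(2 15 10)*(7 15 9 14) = [0, 1, 9, 11, 4, 5, 6, 15, 8, 14, 3, 2, 12, 13, 7, 10] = (2 9 14 7 15 10 3 11)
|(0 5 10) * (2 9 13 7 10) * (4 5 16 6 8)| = |(0 16 6 8 4 5 2 9 13 7 10)| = 11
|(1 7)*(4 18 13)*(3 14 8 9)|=|(1 7)(3 14 8 9)(4 18 13)|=12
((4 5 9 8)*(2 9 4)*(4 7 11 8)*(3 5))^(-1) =(2 8 11 7 5 3 4 9)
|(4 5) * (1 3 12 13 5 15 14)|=8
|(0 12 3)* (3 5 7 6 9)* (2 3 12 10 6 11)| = |(0 10 6 9 12 5 7 11 2 3)| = 10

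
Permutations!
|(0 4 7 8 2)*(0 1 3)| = 7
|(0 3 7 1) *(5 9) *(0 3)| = 6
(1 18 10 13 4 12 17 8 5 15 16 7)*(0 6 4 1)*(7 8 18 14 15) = (0 6 4 12 17 18 10 13 1 14 15 16 8 5 7) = [6, 14, 2, 3, 12, 7, 4, 0, 5, 9, 13, 11, 17, 1, 15, 16, 8, 18, 10]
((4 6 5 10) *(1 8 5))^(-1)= (1 6 4 10 5 8)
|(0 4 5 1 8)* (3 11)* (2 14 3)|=20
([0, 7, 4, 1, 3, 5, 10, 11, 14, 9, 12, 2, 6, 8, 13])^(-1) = (1 3 4 2 11 7)(6 12 10)(8 13 14)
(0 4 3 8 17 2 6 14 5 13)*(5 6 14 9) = (0 4 3 8 17 2 14 6 9 5 13) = [4, 1, 14, 8, 3, 13, 9, 7, 17, 5, 10, 11, 12, 0, 6, 15, 16, 2]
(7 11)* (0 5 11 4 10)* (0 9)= [5, 1, 2, 3, 10, 11, 6, 4, 8, 0, 9, 7]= (0 5 11 7 4 10 9)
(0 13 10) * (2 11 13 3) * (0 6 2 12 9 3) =(2 11 13 10 6)(3 12 9) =[0, 1, 11, 12, 4, 5, 2, 7, 8, 3, 6, 13, 9, 10]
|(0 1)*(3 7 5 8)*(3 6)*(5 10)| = 6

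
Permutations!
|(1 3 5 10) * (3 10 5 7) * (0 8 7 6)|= 10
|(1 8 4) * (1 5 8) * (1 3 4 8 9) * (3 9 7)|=4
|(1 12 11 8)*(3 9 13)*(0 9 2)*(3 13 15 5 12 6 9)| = 24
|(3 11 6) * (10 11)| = |(3 10 11 6)| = 4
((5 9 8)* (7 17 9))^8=(5 9 7 8 17)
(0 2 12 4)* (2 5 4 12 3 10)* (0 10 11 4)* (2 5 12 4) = (0 12 4 10 5)(2 3 11) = [12, 1, 3, 11, 10, 0, 6, 7, 8, 9, 5, 2, 4]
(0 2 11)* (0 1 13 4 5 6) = (0 2 11 1 13 4 5 6) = [2, 13, 11, 3, 5, 6, 0, 7, 8, 9, 10, 1, 12, 4]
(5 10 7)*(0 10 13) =[10, 1, 2, 3, 4, 13, 6, 5, 8, 9, 7, 11, 12, 0] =(0 10 7 5 13)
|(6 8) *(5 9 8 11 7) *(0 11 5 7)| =4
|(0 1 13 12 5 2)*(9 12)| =|(0 1 13 9 12 5 2)| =7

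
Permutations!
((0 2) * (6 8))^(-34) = ((0 2)(6 8))^(-34) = (8)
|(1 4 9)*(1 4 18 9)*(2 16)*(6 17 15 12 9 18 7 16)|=10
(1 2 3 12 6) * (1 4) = [0, 2, 3, 12, 1, 5, 4, 7, 8, 9, 10, 11, 6] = (1 2 3 12 6 4)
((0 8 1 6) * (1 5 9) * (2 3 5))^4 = (0 5)(1 2)(3 6)(8 9)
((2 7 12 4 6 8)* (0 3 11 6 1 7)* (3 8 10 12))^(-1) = (0 2 8)(1 4 12 10 6 11 3 7)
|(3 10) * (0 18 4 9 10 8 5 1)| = 9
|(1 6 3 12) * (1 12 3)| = 2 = |(12)(1 6)|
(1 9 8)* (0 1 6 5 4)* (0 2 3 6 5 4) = (0 1 9 8 5)(2 3 6 4) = [1, 9, 3, 6, 2, 0, 4, 7, 5, 8]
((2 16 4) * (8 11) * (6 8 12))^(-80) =(2 16 4)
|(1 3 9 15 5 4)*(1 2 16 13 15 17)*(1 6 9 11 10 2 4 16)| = |(1 3 11 10 2)(5 16 13 15)(6 9 17)| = 60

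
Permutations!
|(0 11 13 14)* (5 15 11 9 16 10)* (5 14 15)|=|(0 9 16 10 14)(11 13 15)|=15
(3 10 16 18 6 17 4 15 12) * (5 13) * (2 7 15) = (2 7 15 12 3 10 16 18 6 17 4)(5 13) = [0, 1, 7, 10, 2, 13, 17, 15, 8, 9, 16, 11, 3, 5, 14, 12, 18, 4, 6]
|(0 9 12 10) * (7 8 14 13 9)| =|(0 7 8 14 13 9 12 10)| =8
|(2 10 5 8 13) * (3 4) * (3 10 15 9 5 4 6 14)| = 6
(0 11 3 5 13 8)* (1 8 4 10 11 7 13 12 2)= (0 7 13 4 10 11 3 5 12 2 1 8)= [7, 8, 1, 5, 10, 12, 6, 13, 0, 9, 11, 3, 2, 4]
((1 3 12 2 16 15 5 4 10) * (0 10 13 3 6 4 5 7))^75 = (0 6 3 16)(1 13 2 7)(4 12 15 10)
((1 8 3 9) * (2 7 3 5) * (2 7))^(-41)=((1 8 5 7 3 9))^(-41)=(1 8 5 7 3 9)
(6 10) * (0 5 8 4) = (0 5 8 4)(6 10) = [5, 1, 2, 3, 0, 8, 10, 7, 4, 9, 6]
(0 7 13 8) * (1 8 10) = (0 7 13 10 1 8) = [7, 8, 2, 3, 4, 5, 6, 13, 0, 9, 1, 11, 12, 10]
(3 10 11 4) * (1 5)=(1 5)(3 10 11 4)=[0, 5, 2, 10, 3, 1, 6, 7, 8, 9, 11, 4]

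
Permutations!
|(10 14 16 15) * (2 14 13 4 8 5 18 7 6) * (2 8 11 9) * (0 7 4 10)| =26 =|(0 7 6 8 5 18 4 11 9 2 14 16 15)(10 13)|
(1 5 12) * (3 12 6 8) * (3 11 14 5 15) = (1 15 3 12)(5 6 8 11 14) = [0, 15, 2, 12, 4, 6, 8, 7, 11, 9, 10, 14, 1, 13, 5, 3]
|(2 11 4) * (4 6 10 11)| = 6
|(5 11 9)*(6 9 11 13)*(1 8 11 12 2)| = 20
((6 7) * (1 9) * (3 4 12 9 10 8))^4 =(1 4 10 12 8 9 3)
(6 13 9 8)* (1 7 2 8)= (1 7 2 8 6 13 9)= [0, 7, 8, 3, 4, 5, 13, 2, 6, 1, 10, 11, 12, 9]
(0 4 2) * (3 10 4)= (0 3 10 4 2)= [3, 1, 0, 10, 2, 5, 6, 7, 8, 9, 4]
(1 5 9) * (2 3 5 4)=(1 4 2 3 5 9)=[0, 4, 3, 5, 2, 9, 6, 7, 8, 1]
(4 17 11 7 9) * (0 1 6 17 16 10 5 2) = [1, 6, 0, 3, 16, 2, 17, 9, 8, 4, 5, 7, 12, 13, 14, 15, 10, 11] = (0 1 6 17 11 7 9 4 16 10 5 2)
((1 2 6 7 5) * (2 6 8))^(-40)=((1 6 7 5)(2 8))^(-40)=(8)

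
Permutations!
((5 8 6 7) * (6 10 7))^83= ((5 8 10 7))^83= (5 7 10 8)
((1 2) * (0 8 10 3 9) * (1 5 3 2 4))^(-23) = ((0 8 10 2 5 3 9)(1 4))^(-23) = (0 3 2 8 9 5 10)(1 4)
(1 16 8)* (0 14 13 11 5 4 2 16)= [14, 0, 16, 3, 2, 4, 6, 7, 1, 9, 10, 5, 12, 11, 13, 15, 8]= (0 14 13 11 5 4 2 16 8 1)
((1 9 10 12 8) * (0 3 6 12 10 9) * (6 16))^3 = ((0 3 16 6 12 8 1))^3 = (0 6 1 16 8 3 12)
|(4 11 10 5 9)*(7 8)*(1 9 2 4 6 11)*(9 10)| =30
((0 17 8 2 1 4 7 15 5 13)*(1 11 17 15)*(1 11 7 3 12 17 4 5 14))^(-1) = ((0 15 14 1 5 13)(2 7 11 4 3 12 17 8))^(-1) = (0 13 5 1 14 15)(2 8 17 12 3 4 11 7)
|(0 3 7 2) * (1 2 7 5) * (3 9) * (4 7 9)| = 8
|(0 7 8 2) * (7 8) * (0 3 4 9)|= |(0 8 2 3 4 9)|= 6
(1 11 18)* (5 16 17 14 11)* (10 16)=(1 5 10 16 17 14 11 18)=[0, 5, 2, 3, 4, 10, 6, 7, 8, 9, 16, 18, 12, 13, 11, 15, 17, 14, 1]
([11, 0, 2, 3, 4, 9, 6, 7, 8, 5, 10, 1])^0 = [0, 1, 2, 3, 4, 5, 6, 7, 8, 9, 10, 11]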